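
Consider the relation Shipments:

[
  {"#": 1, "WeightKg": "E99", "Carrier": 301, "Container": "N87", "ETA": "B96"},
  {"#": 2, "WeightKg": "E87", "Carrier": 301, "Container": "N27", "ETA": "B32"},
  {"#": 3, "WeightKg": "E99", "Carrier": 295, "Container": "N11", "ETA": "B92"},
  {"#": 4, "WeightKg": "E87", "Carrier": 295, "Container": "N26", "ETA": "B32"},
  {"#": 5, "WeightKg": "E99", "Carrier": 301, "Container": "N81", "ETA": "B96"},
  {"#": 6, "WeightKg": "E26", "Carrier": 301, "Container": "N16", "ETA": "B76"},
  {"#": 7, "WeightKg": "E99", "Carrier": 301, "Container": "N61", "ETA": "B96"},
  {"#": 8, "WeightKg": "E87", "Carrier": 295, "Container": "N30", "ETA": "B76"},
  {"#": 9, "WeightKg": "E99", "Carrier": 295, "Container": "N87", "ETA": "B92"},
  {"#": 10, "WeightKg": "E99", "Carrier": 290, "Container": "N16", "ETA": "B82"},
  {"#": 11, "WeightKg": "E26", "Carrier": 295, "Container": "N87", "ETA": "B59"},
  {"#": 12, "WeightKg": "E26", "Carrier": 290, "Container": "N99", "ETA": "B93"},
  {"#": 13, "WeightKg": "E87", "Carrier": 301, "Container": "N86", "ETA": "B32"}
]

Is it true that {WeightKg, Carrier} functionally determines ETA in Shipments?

No

(WeightKg=E99, Carrier=301): rows 1, 5, 7 → ETA = B96, B96, B96 ✓
(WeightKg=E87, Carrier=301): rows 2, 13 → ETA = B32, B32 ✓
(WeightKg=E99, Carrier=295): rows 3, 9 → ETA = B92, B92 ✓
(WeightKg=E87, Carrier=295): rows 4, 8 → ETA takes values {B32, B76} — violation
(WeightKg=E26, Carrier=301): row 6 → ETA = B76 ✓
(WeightKg=E99, Carrier=290): row 10 → ETA = B82 ✓
(WeightKg=E26, Carrier=295): row 11 → ETA = B59 ✓
(WeightKg=E26, Carrier=290): row 12 → ETA = B93 ✓
Two rows agree on {WeightKg, Carrier} but differ on ETA, so {WeightKg, Carrier} → ETA does not hold.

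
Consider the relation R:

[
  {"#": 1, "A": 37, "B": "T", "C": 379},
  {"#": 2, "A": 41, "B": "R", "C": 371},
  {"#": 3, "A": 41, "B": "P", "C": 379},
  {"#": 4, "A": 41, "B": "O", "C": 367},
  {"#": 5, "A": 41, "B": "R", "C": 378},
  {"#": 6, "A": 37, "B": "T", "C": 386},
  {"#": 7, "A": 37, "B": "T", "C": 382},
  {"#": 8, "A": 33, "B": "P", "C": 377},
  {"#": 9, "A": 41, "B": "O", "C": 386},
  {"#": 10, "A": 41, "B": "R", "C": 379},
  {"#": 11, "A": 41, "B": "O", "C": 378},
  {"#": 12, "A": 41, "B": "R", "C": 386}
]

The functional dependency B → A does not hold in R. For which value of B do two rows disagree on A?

B=T: rows 1, 6, 7 → A = 37, 37, 37 ✓
B=R: rows 2, 5, 10, 12 → A = 41, 41, 41, 41 ✓
B=P: rows 3, 8 → A takes values {41, 33} — violation
B=O: rows 4, 9, 11 → A = 41, 41, 41 ✓
The only B value with inconsistent A is B=P.

P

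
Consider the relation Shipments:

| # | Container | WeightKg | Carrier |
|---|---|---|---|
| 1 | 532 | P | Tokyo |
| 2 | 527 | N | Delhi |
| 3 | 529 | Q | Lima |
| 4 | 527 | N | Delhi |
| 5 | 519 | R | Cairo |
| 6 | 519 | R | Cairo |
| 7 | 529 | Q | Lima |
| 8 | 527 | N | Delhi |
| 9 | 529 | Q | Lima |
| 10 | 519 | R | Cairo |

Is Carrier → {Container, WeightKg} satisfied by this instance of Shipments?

Carrier=Tokyo: row 1 → {Container,WeightKg} = (532, P) ✓
Carrier=Delhi: rows 2, 4, 8 → {Container,WeightKg} = (527, N), (527, N), (527, N) ✓
Carrier=Lima: rows 3, 7, 9 → {Container,WeightKg} = (529, Q), (529, Q), (529, Q) ✓
Carrier=Cairo: rows 5, 6, 10 → {Container,WeightKg} = (519, R), (519, R), (519, R) ✓
Every Carrier value is associated with a single {Container, WeightKg} value, so Carrier → {Container, WeightKg} holds.

Yes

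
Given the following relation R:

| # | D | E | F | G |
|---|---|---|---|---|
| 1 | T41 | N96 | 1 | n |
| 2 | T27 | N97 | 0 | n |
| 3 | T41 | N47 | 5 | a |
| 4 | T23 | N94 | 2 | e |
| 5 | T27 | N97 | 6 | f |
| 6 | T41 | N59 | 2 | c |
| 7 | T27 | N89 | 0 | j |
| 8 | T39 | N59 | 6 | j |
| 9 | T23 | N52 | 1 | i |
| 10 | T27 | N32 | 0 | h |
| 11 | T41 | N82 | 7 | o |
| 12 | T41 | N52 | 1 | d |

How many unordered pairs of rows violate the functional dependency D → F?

D=T41: violating pairs (1,3), (1,6), (1,11), (3,6), (3,11), (3,12), (6,11), (6,12), (11,12) — 9 pairs.
D=T27: violating pairs (2,5), (5,7), (5,10) — 3 pairs.
D=T23: violating pairs (4,9) — 1 pair.

13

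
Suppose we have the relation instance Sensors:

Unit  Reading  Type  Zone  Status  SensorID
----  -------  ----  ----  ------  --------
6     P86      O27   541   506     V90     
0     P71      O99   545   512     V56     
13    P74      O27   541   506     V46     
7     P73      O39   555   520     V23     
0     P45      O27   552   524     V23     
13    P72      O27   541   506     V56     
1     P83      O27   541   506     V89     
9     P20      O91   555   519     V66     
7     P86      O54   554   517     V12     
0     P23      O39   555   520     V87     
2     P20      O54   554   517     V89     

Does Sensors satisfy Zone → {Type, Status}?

Zone=541: 4 rows → {Type,Status} = (O27, 506), (O27, 506), (O27, 506), (O27, 506) ✓
Zone=545: 1 row → {Type,Status} = (O99, 512) ✓
Zone=555: 3 rows → {Type,Status} takes values {(O39, 520), (O91, 519)} — violation
Zone=552: 1 row → {Type,Status} = (O27, 524) ✓
Zone=554: 2 rows → {Type,Status} = (O54, 517), (O54, 517) ✓
Two rows agree on Zone but differ on {Type, Status}, so Zone → {Type, Status} does not hold.

No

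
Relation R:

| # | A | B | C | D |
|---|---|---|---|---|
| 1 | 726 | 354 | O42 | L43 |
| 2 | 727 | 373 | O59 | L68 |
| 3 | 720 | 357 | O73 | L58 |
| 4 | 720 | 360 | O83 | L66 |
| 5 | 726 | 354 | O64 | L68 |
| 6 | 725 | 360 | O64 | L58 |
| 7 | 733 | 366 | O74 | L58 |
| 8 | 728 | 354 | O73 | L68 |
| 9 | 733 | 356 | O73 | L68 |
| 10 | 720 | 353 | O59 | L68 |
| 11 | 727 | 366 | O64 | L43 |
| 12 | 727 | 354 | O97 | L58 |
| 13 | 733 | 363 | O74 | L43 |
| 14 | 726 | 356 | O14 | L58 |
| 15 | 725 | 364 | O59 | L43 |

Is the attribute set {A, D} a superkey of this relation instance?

All 15 rows have distinct {A, D} values, so {A, D} → (all attributes) holds and {A, D} is a superkey.

Yes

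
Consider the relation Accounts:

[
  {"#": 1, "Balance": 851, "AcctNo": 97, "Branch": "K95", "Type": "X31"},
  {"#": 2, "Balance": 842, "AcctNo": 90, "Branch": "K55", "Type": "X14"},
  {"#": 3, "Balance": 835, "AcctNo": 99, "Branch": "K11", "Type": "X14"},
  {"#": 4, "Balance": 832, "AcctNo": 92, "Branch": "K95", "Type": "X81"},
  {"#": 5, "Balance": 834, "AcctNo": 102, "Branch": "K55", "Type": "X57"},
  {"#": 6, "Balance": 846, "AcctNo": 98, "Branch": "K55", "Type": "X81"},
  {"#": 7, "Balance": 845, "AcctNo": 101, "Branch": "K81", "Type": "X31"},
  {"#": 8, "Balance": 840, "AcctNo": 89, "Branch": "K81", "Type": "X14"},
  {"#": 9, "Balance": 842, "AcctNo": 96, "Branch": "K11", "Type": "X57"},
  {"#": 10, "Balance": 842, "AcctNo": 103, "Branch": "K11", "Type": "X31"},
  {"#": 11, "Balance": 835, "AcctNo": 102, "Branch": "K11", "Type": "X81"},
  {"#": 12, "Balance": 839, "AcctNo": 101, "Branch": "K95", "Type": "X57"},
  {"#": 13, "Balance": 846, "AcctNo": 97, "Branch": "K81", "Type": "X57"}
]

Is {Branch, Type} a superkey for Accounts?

All 13 rows have distinct {Branch, Type} values, so {Branch, Type} → (all attributes) holds and {Branch, Type} is a superkey.

Yes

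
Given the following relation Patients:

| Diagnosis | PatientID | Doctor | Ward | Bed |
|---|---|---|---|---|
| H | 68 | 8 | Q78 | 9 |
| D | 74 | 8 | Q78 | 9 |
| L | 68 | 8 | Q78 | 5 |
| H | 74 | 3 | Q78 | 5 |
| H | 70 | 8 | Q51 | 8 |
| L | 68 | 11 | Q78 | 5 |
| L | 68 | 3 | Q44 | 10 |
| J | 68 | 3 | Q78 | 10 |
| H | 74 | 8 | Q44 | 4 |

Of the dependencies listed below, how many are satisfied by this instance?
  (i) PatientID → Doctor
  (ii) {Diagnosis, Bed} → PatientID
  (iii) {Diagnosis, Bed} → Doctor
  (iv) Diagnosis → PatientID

(i) PatientID → Doctor: PatientID=68: 5 rows → Doctor takes values {8, 11, 3} — violation; PatientID=74: 3 rows → Doctor takes values {8, 3} — violation — fails.
(ii) {Diagnosis, Bed} → PatientID: every LHS value maps to a single RHS value — holds.
(iii) {Diagnosis, Bed} → Doctor: (Diagnosis=L, Bed=5): 2 rows → Doctor takes values {8, 11} — violation — fails.
(iv) Diagnosis → PatientID: Diagnosis=H: 4 rows → PatientID takes values {68, 74, 70} — violation — fails.
1 of the 4 dependencies holds.

1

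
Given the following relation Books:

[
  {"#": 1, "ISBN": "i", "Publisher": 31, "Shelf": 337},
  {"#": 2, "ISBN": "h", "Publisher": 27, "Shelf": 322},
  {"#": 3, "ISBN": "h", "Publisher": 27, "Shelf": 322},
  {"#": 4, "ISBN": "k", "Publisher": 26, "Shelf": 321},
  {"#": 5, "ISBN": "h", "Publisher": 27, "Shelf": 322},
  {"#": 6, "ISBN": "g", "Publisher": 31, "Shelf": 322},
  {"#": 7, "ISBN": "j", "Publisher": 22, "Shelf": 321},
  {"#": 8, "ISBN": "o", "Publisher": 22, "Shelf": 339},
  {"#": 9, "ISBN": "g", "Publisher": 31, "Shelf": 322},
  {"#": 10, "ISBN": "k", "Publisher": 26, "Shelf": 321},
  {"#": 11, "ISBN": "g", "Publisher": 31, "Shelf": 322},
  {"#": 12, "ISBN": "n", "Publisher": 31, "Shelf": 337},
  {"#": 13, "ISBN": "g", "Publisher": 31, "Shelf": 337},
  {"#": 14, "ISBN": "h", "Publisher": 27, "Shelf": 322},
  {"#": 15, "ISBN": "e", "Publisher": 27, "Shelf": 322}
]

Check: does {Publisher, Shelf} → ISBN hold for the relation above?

No

(Publisher=31, Shelf=337): rows 1, 12, 13 → ISBN takes values {i, n, g} — violation
(Publisher=27, Shelf=322): rows 2, 3, 5, 14, 15 → ISBN takes values {h, e} — violation
(Publisher=26, Shelf=321): rows 4, 10 → ISBN = k, k ✓
(Publisher=31, Shelf=322): rows 6, 9, 11 → ISBN = g, g, g ✓
(Publisher=22, Shelf=321): row 7 → ISBN = j ✓
(Publisher=22, Shelf=339): row 8 → ISBN = o ✓
Two rows agree on {Publisher, Shelf} but differ on ISBN, so {Publisher, Shelf} → ISBN does not hold.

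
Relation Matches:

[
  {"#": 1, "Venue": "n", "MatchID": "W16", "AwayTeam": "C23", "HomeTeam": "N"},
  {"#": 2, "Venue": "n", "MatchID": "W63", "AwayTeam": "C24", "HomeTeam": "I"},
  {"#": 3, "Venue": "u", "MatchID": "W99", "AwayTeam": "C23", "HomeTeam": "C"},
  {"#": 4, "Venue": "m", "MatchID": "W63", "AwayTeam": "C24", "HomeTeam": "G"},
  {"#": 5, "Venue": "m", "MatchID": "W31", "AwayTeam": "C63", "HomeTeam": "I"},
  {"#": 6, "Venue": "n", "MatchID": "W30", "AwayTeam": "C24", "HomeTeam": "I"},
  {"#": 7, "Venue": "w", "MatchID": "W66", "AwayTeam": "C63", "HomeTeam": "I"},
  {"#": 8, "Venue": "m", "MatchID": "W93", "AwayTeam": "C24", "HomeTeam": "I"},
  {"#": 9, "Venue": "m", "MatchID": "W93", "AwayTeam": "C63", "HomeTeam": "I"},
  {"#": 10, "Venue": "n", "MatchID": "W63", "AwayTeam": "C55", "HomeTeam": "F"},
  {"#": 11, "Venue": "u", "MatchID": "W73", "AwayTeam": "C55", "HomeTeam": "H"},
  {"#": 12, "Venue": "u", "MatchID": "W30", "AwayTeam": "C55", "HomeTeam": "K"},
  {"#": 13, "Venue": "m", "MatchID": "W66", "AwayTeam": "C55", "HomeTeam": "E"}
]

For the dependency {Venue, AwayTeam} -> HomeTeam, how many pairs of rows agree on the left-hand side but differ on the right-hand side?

(Venue=n, AwayTeam=C24): all 2 rows agree on HomeTeam — 0 pairs.
(Venue=m, AwayTeam=C24): violating pairs (4,8) — 1 pair.
(Venue=m, AwayTeam=C63): all 2 rows agree on HomeTeam — 0 pairs.
(Venue=u, AwayTeam=C55): violating pairs (11,12) — 1 pair.

2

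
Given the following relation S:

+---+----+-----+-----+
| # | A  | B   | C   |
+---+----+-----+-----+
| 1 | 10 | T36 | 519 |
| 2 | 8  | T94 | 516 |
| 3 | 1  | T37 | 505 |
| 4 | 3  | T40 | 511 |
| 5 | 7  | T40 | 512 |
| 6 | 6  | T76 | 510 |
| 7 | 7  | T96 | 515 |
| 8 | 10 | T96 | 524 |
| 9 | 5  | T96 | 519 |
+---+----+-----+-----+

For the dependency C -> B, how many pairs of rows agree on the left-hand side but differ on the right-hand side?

C=519: violating pairs (1,9) — 1 pair.

1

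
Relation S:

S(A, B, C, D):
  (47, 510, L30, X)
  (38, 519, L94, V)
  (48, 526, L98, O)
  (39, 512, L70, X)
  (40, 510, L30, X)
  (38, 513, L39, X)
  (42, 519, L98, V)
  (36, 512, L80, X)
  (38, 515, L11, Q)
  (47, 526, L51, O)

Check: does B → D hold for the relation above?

Yes

B=510: 2 rows → D = X, X ✓
B=519: 2 rows → D = V, V ✓
B=526: 2 rows → D = O, O ✓
B=512: 2 rows → D = X, X ✓
B=513: 1 row → D = X ✓
B=515: 1 row → D = Q ✓
Every B value is associated with a single D value, so B → D holds.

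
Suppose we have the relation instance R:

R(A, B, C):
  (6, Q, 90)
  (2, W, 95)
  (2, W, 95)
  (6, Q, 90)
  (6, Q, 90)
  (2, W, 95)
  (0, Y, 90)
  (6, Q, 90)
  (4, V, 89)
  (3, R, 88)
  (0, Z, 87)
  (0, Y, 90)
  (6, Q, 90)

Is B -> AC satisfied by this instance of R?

B=Q: 5 rows → {A,C} = (6, 90), (6, 90), (6, 90), (6, 90), (6, 90) ✓
B=W: 3 rows → {A,C} = (2, 95), (2, 95), (2, 95) ✓
B=Y: 2 rows → {A,C} = (0, 90), (0, 90) ✓
B=V: 1 row → {A,C} = (4, 89) ✓
B=R: 1 row → {A,C} = (3, 88) ✓
B=Z: 1 row → {A,C} = (0, 87) ✓
Every B value is associated with a single AC value, so B -> AC holds.

Yes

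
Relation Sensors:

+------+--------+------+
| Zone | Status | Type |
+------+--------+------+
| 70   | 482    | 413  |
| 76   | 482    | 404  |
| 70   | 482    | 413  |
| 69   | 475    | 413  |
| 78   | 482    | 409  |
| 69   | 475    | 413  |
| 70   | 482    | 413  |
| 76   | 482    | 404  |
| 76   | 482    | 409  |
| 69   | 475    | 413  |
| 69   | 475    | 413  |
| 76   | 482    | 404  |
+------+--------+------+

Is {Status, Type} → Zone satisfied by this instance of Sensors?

(Status=482, Type=413): 3 rows → Zone = 70, 70, 70 ✓
(Status=482, Type=404): 3 rows → Zone = 76, 76, 76 ✓
(Status=475, Type=413): 4 rows → Zone = 69, 69, 69, 69 ✓
(Status=482, Type=409): 2 rows → Zone takes values {78, 76} — violation
Two rows agree on {Status, Type} but differ on Zone, so {Status, Type} → Zone does not hold.

No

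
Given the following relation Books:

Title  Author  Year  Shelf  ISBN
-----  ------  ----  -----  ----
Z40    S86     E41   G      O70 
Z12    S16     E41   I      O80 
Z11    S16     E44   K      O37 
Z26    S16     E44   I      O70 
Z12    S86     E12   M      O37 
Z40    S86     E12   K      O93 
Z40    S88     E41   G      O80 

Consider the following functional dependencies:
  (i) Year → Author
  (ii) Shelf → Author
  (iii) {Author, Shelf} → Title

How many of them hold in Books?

(i) Year → Author: Year=E41: 3 rows → Author takes values {S86, S16, S88} — violation — fails.
(ii) Shelf → Author: Shelf=G: 2 rows → Author takes values {S86, S88} — violation; Shelf=K: 2 rows → Author takes values {S16, S86} — violation — fails.
(iii) {Author, Shelf} → Title: (Author=S16, Shelf=I): 2 rows → Title takes values {Z12, Z26} — violation — fails.
None of the 3 dependencies hold.

0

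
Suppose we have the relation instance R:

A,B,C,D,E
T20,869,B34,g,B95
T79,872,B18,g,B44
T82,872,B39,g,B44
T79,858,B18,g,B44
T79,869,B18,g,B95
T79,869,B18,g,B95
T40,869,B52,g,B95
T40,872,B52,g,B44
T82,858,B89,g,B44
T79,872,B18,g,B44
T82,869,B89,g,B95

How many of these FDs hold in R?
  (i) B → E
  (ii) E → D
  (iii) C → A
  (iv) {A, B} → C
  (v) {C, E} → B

(i) B → E: every LHS value maps to a single RHS value — holds.
(ii) E → D: every LHS value maps to a single RHS value — holds.
(iii) C → A: every LHS value maps to a single RHS value — holds.
(iv) {A, B} → C: every LHS value maps to a single RHS value — holds.
(v) {C, E} → B: (C=B18, E=B44): 3 rows → B takes values {872, 858} — violation — fails.
4 of the 5 dependencies hold.

4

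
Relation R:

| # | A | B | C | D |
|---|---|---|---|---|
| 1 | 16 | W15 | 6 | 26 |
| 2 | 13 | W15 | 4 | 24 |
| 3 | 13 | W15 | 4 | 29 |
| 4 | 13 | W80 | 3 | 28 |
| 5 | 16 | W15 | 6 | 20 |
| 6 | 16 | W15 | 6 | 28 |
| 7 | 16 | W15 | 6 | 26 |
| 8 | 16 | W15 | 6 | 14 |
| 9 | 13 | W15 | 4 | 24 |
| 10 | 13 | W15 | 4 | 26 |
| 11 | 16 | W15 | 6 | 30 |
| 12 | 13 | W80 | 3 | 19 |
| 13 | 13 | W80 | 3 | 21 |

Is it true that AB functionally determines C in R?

(A=16, B=W15): rows 1, 5, 6, 7, 8, 11 → C = 6, 6, 6, 6, 6, 6 ✓
(A=13, B=W15): rows 2, 3, 9, 10 → C = 4, 4, 4, 4 ✓
(A=13, B=W80): rows 4, 12, 13 → C = 3, 3, 3 ✓
Every AB value is associated with a single C value, so AB → C holds.

Yes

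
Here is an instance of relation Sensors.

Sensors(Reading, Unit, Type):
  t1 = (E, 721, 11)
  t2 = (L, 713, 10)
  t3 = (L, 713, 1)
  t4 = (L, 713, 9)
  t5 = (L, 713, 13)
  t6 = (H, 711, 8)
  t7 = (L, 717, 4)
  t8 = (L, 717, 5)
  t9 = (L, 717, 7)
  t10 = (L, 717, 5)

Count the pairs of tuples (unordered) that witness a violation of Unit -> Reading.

0

Unit=713: all 4 rows agree on Reading — 0 pairs.
Unit=717: all 4 rows agree on Reading — 0 pairs.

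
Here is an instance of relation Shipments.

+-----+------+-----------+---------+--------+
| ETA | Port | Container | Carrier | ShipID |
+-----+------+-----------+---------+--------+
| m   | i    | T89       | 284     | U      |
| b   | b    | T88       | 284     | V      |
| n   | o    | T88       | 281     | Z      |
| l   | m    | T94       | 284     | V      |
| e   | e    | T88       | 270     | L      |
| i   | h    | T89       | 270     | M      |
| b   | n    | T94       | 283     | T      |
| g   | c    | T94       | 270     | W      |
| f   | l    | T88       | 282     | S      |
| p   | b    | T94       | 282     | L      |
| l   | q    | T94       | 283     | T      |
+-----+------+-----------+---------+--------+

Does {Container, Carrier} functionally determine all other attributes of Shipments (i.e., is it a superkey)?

Two distinct rows share (Container=T94, Carrier=283), so {Container, Carrier} does not determine every attribute — not a superkey.

No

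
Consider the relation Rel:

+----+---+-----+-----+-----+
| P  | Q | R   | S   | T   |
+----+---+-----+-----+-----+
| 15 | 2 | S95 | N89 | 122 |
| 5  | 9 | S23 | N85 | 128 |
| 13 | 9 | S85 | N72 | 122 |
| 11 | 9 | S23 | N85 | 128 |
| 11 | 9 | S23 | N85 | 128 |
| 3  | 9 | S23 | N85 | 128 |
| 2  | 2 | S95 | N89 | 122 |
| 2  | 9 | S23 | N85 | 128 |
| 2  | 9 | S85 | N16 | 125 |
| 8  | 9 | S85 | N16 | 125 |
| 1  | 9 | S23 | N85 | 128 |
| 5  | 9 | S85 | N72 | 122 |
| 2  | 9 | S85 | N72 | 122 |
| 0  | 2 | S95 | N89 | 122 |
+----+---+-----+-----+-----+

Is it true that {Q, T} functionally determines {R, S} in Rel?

(Q=2, T=122): 3 rows → {R,S} = (S95, N89), (S95, N89), (S95, N89) ✓
(Q=9, T=128): 6 rows → {R,S} = (S23, N85), (S23, N85), (S23, N85), (S23, N85), (S23, N85), (S23, N85) ✓
(Q=9, T=122): 3 rows → {R,S} = (S85, N72), (S85, N72), (S85, N72) ✓
(Q=9, T=125): 2 rows → {R,S} = (S85, N16), (S85, N16) ✓
Every {Q, T} value is associated with a single {R, S} value, so {Q, T} -> {R, S} holds.

Yes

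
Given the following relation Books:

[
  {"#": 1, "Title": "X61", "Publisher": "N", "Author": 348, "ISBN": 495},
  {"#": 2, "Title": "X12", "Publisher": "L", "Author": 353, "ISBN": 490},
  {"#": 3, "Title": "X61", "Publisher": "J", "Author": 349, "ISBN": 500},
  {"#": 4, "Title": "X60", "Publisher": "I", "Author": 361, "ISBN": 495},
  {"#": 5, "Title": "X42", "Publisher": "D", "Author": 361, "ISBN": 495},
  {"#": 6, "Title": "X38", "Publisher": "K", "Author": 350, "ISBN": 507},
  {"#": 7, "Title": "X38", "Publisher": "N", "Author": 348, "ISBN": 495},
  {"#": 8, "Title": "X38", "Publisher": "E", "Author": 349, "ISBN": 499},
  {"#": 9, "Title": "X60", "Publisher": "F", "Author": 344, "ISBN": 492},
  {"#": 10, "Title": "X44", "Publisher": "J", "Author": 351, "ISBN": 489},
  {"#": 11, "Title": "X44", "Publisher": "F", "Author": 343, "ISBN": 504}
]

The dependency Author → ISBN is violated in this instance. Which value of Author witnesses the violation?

Author=348: rows 1, 7 → ISBN = 495, 495 ✓
Author=353: row 2 → ISBN = 490 ✓
Author=349: rows 3, 8 → ISBN takes values {500, 499} — violation
Author=361: rows 4, 5 → ISBN = 495, 495 ✓
Author=350: row 6 → ISBN = 507 ✓
Author=344: row 9 → ISBN = 492 ✓
Author=351: row 10 → ISBN = 489 ✓
Author=343: row 11 → ISBN = 504 ✓
The only Author value with inconsistent ISBN is Author=349.

349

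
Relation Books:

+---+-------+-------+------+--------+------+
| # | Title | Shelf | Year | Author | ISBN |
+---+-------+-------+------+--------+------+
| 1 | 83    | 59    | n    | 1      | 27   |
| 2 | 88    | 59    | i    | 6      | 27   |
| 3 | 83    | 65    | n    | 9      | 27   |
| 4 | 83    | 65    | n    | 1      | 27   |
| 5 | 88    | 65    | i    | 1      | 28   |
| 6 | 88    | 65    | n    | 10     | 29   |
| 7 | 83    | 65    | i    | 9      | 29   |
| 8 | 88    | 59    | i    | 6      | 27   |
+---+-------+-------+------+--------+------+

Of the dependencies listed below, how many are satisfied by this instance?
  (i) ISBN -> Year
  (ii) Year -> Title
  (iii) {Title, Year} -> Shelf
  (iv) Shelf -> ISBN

(i) ISBN -> Year: ISBN=27: rows 1, 2, 3, 4, 8 → Year takes values {n, i} — violation; ISBN=29: rows 6, 7 → Year takes values {n, i} — violation — fails.
(ii) Year -> Title: Year=n: rows 1, 3, 4, 6 → Title takes values {83, 88} — violation; Year=i: rows 2, 5, 7, 8 → Title takes values {88, 83} — violation — fails.
(iii) {Title, Year} -> Shelf: (Title=83, Year=n): rows 1, 3, 4 → Shelf takes values {59, 65} — violation; (Title=88, Year=i): rows 2, 5, 8 → Shelf takes values {59, 65} — violation — fails.
(iv) Shelf -> ISBN: Shelf=65: rows 3, 4, 5, 6, 7 → ISBN takes values {27, 28, 29} — violation — fails.
None of the 4 dependencies hold.

0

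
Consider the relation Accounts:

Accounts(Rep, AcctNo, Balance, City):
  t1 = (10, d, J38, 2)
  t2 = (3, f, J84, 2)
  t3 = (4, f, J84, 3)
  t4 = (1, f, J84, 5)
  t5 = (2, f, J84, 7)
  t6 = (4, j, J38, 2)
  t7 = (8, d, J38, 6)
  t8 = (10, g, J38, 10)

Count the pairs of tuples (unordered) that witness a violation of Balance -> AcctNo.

5

Balance=J38: violating pairs (1,6), (1,8), (6,7), (6,8), (7,8) — 5 pairs.
Balance=J84: all 4 rows agree on AcctNo — 0 pairs.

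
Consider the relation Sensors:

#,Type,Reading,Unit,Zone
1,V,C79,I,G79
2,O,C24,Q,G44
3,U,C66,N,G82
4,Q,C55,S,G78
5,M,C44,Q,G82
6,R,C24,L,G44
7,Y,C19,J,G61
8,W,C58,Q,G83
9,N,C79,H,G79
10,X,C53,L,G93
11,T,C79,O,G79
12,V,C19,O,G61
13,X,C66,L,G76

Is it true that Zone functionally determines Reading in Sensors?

No

Zone=G79: rows 1, 9, 11 → Reading = C79, C79, C79 ✓
Zone=G44: rows 2, 6 → Reading = C24, C24 ✓
Zone=G82: rows 3, 5 → Reading takes values {C66, C44} — violation
Zone=G78: row 4 → Reading = C55 ✓
Zone=G61: rows 7, 12 → Reading = C19, C19 ✓
Zone=G83: row 8 → Reading = C58 ✓
Zone=G93: row 10 → Reading = C53 ✓
Zone=G76: row 13 → Reading = C66 ✓
Two rows agree on Zone but differ on Reading, so Zone → Reading does not hold.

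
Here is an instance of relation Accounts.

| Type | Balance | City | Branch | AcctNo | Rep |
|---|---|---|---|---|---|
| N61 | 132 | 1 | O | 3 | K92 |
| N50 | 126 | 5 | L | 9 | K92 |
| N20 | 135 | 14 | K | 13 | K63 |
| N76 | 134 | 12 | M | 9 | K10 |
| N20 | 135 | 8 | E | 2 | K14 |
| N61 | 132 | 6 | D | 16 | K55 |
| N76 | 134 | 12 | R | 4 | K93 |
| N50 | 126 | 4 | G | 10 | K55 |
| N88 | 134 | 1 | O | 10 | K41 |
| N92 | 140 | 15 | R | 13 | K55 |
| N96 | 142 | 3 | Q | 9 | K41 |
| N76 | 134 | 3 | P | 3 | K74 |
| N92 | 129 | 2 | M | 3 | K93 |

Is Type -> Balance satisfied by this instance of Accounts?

Type=N61: 2 rows → Balance = 132, 132 ✓
Type=N50: 2 rows → Balance = 126, 126 ✓
Type=N20: 2 rows → Balance = 135, 135 ✓
Type=N76: 3 rows → Balance = 134, 134, 134 ✓
Type=N88: 1 row → Balance = 134 ✓
Type=N92: 2 rows → Balance takes values {140, 129} — violation
Type=N96: 1 row → Balance = 142 ✓
Two rows agree on Type but differ on Balance, so Type -> Balance does not hold.

No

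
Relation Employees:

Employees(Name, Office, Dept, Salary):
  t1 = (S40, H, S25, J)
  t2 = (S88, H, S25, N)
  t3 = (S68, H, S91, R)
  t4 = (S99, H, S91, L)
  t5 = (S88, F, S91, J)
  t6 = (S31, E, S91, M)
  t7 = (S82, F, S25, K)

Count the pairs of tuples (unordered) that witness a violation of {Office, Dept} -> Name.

2

(Office=H, Dept=S25): violating pairs (1,2) — 1 pair.
(Office=H, Dept=S91): violating pairs (3,4) — 1 pair.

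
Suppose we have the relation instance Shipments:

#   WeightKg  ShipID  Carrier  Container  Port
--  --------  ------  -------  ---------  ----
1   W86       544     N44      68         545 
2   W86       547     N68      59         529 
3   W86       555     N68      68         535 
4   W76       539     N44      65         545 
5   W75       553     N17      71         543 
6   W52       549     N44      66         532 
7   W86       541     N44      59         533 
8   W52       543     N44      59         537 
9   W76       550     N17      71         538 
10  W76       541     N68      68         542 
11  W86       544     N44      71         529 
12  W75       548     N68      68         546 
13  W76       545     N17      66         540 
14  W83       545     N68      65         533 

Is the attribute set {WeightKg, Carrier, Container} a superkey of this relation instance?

Yes

All 14 rows have distinct {WeightKg, Carrier, Container} values, so {WeightKg, Carrier, Container} → (all attributes) holds and {WeightKg, Carrier, Container} is a superkey.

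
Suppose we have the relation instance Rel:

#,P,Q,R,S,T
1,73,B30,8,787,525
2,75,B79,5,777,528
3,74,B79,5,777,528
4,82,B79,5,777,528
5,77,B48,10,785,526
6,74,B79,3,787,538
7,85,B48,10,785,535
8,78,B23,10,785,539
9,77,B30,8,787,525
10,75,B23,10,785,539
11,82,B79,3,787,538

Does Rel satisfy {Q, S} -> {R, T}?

(Q=B30, S=787): rows 1, 9 → {R,T} = (8, 525), (8, 525) ✓
(Q=B79, S=777): rows 2, 3, 4 → {R,T} = (5, 528), (5, 528), (5, 528) ✓
(Q=B48, S=785): rows 5, 7 → {R,T} takes values {(10, 526), (10, 535)} — violation
(Q=B79, S=787): rows 6, 11 → {R,T} = (3, 538), (3, 538) ✓
(Q=B23, S=785): rows 8, 10 → {R,T} = (10, 539), (10, 539) ✓
Two rows agree on {Q, S} but differ on {R, T}, so {Q, S} -> {R, T} does not hold.

No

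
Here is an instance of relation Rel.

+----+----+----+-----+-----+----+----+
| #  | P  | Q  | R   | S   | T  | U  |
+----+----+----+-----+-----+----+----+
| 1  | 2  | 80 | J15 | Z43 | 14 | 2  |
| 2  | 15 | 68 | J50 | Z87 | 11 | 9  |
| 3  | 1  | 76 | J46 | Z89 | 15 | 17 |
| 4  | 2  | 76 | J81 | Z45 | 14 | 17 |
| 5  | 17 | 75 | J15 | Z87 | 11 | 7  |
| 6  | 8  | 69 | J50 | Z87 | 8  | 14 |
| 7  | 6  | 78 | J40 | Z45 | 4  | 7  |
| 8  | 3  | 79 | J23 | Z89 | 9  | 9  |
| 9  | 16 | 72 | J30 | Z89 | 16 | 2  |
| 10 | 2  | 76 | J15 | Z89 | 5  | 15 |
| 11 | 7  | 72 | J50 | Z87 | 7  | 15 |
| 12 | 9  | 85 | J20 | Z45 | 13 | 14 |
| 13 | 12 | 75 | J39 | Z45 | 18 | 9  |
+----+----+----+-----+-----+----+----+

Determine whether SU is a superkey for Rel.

Yes

All 13 rows have distinct SU values, so SU → (all attributes) holds and SU is a superkey.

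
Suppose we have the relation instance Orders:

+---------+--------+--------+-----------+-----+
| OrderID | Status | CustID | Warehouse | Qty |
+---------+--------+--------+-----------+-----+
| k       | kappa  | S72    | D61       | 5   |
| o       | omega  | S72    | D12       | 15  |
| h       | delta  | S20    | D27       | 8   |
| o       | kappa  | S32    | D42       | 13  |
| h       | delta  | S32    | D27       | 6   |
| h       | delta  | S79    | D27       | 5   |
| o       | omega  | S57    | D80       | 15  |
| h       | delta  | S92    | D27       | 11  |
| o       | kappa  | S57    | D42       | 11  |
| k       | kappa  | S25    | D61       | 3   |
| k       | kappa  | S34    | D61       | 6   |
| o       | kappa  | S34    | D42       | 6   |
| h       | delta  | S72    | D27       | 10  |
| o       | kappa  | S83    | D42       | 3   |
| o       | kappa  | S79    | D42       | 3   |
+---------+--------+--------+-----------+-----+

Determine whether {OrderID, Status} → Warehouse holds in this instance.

No

(OrderID=k, Status=kappa): 3 rows → Warehouse = D61, D61, D61 ✓
(OrderID=o, Status=omega): 2 rows → Warehouse takes values {D12, D80} — violation
(OrderID=h, Status=delta): 5 rows → Warehouse = D27, D27, D27, D27, D27 ✓
(OrderID=o, Status=kappa): 5 rows → Warehouse = D42, D42, D42, D42, D42 ✓
Two rows agree on {OrderID, Status} but differ on Warehouse, so {OrderID, Status} → Warehouse does not hold.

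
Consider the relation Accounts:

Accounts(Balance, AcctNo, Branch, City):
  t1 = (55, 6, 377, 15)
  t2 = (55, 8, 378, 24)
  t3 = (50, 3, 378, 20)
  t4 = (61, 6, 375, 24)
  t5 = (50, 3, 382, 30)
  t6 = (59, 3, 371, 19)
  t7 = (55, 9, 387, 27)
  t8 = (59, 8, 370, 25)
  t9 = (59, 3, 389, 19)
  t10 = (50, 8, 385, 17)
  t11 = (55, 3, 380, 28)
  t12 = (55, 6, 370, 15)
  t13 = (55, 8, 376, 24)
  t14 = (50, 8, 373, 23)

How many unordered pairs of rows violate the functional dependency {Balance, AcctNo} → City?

2

(Balance=55, AcctNo=6): all 2 rows agree on City — 0 pairs.
(Balance=55, AcctNo=8): all 2 rows agree on City — 0 pairs.
(Balance=50, AcctNo=3): violating pairs (3,5) — 1 pair.
(Balance=59, AcctNo=3): all 2 rows agree on City — 0 pairs.
(Balance=50, AcctNo=8): violating pairs (10,14) — 1 pair.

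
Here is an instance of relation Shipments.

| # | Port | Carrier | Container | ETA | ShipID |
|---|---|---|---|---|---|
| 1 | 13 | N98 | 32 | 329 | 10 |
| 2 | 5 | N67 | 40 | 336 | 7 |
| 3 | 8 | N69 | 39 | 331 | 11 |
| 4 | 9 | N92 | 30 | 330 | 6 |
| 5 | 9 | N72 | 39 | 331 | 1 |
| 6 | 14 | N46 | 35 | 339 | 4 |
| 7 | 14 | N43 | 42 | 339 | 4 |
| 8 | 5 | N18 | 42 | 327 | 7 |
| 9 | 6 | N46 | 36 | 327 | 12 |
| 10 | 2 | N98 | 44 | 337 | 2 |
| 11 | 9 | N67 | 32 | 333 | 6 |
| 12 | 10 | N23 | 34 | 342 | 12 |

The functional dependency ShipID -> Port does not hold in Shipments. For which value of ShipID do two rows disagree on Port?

12

ShipID=10: row 1 → Port = 13 ✓
ShipID=7: rows 2, 8 → Port = 5, 5 ✓
ShipID=11: row 3 → Port = 8 ✓
ShipID=6: rows 4, 11 → Port = 9, 9 ✓
ShipID=1: row 5 → Port = 9 ✓
ShipID=4: rows 6, 7 → Port = 14, 14 ✓
ShipID=12: rows 9, 12 → Port takes values {6, 10} — violation
ShipID=2: row 10 → Port = 2 ✓
The only ShipID value with inconsistent Port is ShipID=12.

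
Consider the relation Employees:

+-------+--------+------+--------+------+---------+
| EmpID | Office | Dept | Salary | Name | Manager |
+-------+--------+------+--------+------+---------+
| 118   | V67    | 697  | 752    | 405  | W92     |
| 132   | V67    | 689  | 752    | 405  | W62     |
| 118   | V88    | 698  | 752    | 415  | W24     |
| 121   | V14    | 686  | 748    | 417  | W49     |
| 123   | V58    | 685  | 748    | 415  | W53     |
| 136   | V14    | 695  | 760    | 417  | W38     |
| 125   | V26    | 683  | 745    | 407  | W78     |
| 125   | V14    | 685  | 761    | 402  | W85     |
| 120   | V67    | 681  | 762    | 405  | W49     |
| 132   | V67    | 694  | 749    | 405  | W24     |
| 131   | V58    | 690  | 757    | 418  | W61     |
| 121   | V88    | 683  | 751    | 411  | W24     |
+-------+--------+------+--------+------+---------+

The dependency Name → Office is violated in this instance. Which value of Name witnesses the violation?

Name=405: 4 rows → Office = V67, V67, V67, V67 ✓
Name=415: 2 rows → Office takes values {V88, V58} — violation
Name=417: 2 rows → Office = V14, V14 ✓
Name=407: 1 row → Office = V26 ✓
Name=402: 1 row → Office = V14 ✓
Name=418: 1 row → Office = V58 ✓
Name=411: 1 row → Office = V88 ✓
The only Name value with inconsistent Office is Name=415.

415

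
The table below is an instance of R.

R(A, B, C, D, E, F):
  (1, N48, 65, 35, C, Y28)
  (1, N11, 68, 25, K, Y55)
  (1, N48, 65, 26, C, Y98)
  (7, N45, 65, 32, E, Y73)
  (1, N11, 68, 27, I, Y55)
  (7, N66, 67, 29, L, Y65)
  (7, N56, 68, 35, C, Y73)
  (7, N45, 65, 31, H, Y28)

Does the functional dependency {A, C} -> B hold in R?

Yes

(A=1, C=65): 2 rows → B = N48, N48 ✓
(A=1, C=68): 2 rows → B = N11, N11 ✓
(A=7, C=65): 2 rows → B = N45, N45 ✓
(A=7, C=67): 1 row → B = N66 ✓
(A=7, C=68): 1 row → B = N56 ✓
Every {A, C} value is associated with a single B value, so {A, C} -> B holds.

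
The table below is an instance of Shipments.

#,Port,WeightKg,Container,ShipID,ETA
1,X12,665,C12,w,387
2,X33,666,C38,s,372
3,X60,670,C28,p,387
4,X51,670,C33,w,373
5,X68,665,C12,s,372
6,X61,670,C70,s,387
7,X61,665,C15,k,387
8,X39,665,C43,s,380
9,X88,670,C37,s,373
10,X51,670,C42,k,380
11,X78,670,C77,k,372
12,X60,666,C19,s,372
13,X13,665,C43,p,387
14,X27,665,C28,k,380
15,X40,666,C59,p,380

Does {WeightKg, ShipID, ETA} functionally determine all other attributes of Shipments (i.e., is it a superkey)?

Rows 2 and 12 have the same {WeightKg, ShipID, ETA} value (WeightKg=666, ShipID=s, ETA=372) but are distinct tuples, so {WeightKg, ShipID, ETA} does not determine every attribute — not a superkey.

No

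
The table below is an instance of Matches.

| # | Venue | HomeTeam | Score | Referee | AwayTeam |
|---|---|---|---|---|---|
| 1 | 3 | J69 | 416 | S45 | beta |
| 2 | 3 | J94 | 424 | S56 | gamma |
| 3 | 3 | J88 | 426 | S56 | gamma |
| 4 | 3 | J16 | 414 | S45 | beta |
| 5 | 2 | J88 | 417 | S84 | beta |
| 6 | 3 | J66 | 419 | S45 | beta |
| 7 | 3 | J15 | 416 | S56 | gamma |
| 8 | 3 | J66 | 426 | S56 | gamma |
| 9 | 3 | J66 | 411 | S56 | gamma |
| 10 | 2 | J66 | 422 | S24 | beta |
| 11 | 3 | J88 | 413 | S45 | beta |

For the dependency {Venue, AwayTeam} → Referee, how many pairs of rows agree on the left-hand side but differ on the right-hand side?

1

(Venue=3, AwayTeam=beta): all 4 rows agree on Referee — 0 pairs.
(Venue=3, AwayTeam=gamma): all 5 rows agree on Referee — 0 pairs.
(Venue=2, AwayTeam=beta): violating pairs (5,10) — 1 pair.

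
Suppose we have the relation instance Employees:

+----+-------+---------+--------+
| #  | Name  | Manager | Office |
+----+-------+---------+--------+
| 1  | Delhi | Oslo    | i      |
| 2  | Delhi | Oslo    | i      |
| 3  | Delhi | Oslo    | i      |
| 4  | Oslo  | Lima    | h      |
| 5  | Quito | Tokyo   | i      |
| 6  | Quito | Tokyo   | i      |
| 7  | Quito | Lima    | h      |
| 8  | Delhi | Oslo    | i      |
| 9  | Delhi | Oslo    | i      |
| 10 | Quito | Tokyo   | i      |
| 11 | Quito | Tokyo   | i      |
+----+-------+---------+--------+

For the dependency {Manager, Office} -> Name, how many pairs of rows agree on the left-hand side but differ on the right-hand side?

(Manager=Oslo, Office=i): all 5 rows agree on Name — 0 pairs.
(Manager=Lima, Office=h): violating pairs (4,7) — 1 pair.
(Manager=Tokyo, Office=i): all 4 rows agree on Name — 0 pairs.

1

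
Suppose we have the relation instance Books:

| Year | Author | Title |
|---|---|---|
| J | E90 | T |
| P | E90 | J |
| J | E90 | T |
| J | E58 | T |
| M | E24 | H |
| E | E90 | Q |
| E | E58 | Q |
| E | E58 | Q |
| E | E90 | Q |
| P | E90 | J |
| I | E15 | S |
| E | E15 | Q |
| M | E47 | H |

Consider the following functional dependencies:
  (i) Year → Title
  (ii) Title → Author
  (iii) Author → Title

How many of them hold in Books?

(i) Year → Title: every LHS value maps to a single RHS value — holds.
(ii) Title → Author: Title=T: 3 rows → Author takes values {E90, E58} — violation; Title=H: 2 rows → Author takes values {E24, E47} — violation; Title=Q: 5 rows → Author takes values {E90, E58, E15} — violation — fails.
(iii) Author → Title: Author=E90: 6 rows → Title takes values {T, J, Q} — violation; Author=E58: 3 rows → Title takes values {T, Q} — violation; Author=E15: 2 rows → Title takes values {S, Q} — violation — fails.
1 of the 3 dependencies holds.

1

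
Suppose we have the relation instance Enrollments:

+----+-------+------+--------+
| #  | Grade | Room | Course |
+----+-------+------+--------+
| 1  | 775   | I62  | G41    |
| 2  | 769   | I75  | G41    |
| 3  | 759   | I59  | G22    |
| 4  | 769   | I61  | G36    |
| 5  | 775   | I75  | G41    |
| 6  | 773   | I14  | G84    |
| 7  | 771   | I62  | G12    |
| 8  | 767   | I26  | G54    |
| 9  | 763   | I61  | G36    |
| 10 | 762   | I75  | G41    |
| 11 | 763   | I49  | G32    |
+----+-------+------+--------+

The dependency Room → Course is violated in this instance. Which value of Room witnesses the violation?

I62

Room=I62: rows 1, 7 → Course takes values {G41, G12} — violation
Room=I75: rows 2, 5, 10 → Course = G41, G41, G41 ✓
Room=I59: row 3 → Course = G22 ✓
Room=I61: rows 4, 9 → Course = G36, G36 ✓
Room=I14: row 6 → Course = G84 ✓
Room=I26: row 8 → Course = G54 ✓
Room=I49: row 11 → Course = G32 ✓
The only Room value with inconsistent Course is Room=I62.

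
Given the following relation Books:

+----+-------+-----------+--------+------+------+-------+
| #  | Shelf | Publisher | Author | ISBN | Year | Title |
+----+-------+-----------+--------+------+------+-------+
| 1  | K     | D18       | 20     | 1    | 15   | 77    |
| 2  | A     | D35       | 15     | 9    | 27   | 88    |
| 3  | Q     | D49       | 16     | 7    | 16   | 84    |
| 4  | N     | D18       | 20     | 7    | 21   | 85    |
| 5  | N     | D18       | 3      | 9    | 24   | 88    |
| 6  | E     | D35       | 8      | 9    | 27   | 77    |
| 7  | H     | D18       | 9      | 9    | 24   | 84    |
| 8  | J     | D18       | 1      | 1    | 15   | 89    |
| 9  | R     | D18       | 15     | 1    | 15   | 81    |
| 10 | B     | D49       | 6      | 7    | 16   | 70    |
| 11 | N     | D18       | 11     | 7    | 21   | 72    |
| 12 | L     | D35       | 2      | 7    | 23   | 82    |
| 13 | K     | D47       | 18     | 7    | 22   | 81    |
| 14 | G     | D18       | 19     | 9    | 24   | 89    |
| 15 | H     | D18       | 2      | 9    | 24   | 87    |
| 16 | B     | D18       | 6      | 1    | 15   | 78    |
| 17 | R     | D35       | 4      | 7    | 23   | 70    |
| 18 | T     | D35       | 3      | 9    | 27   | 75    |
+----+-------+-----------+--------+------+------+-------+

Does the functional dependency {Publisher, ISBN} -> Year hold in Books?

Yes

(Publisher=D18, ISBN=1): rows 1, 8, 9, 16 → Year = 15, 15, 15, 15 ✓
(Publisher=D35, ISBN=9): rows 2, 6, 18 → Year = 27, 27, 27 ✓
(Publisher=D49, ISBN=7): rows 3, 10 → Year = 16, 16 ✓
(Publisher=D18, ISBN=7): rows 4, 11 → Year = 21, 21 ✓
(Publisher=D18, ISBN=9): rows 5, 7, 14, 15 → Year = 24, 24, 24, 24 ✓
(Publisher=D35, ISBN=7): rows 12, 17 → Year = 23, 23 ✓
(Publisher=D47, ISBN=7): row 13 → Year = 22 ✓
Every {Publisher, ISBN} value is associated with a single Year value, so {Publisher, ISBN} -> Year holds.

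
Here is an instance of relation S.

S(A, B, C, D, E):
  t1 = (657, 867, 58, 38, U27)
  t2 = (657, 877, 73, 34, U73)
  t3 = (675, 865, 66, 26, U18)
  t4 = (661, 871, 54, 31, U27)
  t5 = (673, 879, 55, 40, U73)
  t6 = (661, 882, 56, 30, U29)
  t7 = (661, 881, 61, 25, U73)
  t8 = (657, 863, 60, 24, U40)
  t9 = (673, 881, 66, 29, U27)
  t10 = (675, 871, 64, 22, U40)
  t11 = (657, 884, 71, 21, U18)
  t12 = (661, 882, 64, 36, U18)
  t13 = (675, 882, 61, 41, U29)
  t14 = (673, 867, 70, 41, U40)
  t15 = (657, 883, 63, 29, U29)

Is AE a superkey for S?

All 15 rows have distinct AE values, so AE → (all attributes) holds and AE is a superkey.

Yes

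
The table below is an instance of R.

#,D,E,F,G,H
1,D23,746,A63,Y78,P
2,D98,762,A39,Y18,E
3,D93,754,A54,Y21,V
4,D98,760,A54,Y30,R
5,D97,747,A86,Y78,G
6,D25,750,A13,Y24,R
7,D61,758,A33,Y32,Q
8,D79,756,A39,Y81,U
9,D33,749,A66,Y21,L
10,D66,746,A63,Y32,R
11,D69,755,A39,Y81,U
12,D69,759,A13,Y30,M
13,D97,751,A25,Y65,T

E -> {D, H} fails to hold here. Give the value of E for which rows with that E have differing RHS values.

746

E=746: rows 1, 10 → {D,H} takes values {(D23, P), (D66, R)} — violation
E=762: row 2 → {D,H} = (D98, E) ✓
E=754: row 3 → {D,H} = (D93, V) ✓
E=760: row 4 → {D,H} = (D98, R) ✓
E=747: row 5 → {D,H} = (D97, G) ✓
E=750: row 6 → {D,H} = (D25, R) ✓
E=758: row 7 → {D,H} = (D61, Q) ✓
E=756: row 8 → {D,H} = (D79, U) ✓
E=749: row 9 → {D,H} = (D33, L) ✓
E=755: row 11 → {D,H} = (D69, U) ✓
E=759: row 12 → {D,H} = (D69, M) ✓
E=751: row 13 → {D,H} = (D97, T) ✓
The only E value with inconsistent RHS is E=746.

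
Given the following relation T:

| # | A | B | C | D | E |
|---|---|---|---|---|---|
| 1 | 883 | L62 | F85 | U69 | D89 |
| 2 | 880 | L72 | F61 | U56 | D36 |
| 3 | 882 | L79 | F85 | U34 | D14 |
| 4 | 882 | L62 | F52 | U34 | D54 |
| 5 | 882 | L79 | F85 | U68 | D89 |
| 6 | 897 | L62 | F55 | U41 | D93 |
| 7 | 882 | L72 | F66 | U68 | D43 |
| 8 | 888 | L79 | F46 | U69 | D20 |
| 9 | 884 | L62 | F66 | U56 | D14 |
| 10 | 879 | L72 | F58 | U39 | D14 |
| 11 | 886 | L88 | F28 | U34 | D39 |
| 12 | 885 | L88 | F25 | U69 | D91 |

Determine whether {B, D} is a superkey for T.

All 12 rows have distinct {B, D} values, so {B, D} → (all attributes) holds and {B, D} is a superkey.

Yes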